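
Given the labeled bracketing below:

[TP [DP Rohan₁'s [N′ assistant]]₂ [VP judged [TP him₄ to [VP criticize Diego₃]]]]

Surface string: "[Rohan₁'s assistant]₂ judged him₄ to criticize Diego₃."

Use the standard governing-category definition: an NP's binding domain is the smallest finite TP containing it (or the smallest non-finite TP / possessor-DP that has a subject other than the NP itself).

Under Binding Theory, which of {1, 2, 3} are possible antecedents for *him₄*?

{1}

*him* is a pronoun, so Principle B applies: it must be free in its binding domain.
Binding domain of *him₄*: the matrix TP, whose subject is [Rohan₁'s assistant]₂.
*Rohan₁* and the pronoun do not c-command one another → neither Principle B nor Principle C is at stake; coindexation permitted.
*[Rohan₁'s assistant]₂* c-commands the pronoun within its binding domain → coindexation would violate Principle B.
*Diego₃*: the pronoun c-commands this R-expression → coindexation would violate Principle C on *Diego₃*.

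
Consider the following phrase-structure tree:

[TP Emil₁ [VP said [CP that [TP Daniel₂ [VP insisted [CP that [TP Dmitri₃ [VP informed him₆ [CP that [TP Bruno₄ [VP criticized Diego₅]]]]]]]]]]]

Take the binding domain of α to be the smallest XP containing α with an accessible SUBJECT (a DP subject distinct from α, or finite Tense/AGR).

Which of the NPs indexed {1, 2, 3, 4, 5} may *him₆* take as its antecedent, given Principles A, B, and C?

{1, 2}

*him* is a pronoun, so Principle B applies: it must be free in its binding domain.
Binding domain of *him₆*: the embedded TP, whose subject is Dmitri₃.
*Emil₁* c-commands the pronoun but from outside its binding domain, and is not c-commanded by it → coindexation permitted.
*Daniel₂* c-commands the pronoun but from outside its binding domain, and is not c-commanded by it → coindexation permitted.
*Dmitri₃* c-commands the pronoun within its binding domain → coindexation would violate Principle B.
*Bruno₄*: the pronoun c-commands this R-expression → coindexation would violate Principle C on *Bruno₄*.
*Diego₅*: the pronoun c-commands this R-expression → coindexation would violate Principle C on *Diego₅*.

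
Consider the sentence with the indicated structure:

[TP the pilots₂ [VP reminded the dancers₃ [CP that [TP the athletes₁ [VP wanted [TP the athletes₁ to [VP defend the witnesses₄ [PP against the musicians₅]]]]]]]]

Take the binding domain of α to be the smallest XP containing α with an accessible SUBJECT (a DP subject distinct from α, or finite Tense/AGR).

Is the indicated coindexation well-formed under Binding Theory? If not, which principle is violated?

Principle C

The two coindexed NPs are *the athletes₁* (the lower occurrence) and *the athletes₁* (the higher occurrence).
*the athletes₁* (the lower occurrence) is an R-expression. Principle C requires it to be free everywhere.
*the athletes₁* (the higher occurrence) c-commands it and carries the same index.
The R-expression is bound → Principle C violation.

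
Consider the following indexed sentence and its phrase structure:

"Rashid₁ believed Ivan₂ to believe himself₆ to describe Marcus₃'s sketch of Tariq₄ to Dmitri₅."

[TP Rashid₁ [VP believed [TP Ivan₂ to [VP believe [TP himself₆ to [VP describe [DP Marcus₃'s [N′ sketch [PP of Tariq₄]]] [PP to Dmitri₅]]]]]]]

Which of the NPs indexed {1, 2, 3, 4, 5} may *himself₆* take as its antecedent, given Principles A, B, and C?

{2}

*himself* is an anaphor, so Principle A applies: it must be bound in its binding domain.
Binding domain of *himself₆*: the embedded TP, whose subject is Ivan₂.
*Rashid₁* c-commands the anaphor but is outside its binding domain → cannot satisfy Principle A.
*Ivan₂* c-commands the anaphor within its binding domain → licit binder.
*Marcus₃* does not c-command the anaphor → cannot bind it.
*Tariq₄* does not c-command the anaphor → cannot bind it.
*Dmitri₅* does not c-command the anaphor → cannot bind it.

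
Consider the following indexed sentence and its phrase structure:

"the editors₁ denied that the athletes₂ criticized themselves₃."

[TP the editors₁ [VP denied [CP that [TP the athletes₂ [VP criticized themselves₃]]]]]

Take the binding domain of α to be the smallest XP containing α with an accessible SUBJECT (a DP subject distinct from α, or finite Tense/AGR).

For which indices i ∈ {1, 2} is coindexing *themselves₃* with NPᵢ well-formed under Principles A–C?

{2}

*themselves* is an anaphor, so Principle A applies: it must be bound in its binding domain.
Binding domain of *themselves₃*: the embedded TP, whose subject is the athletes₂.
*the editors₁* c-commands the anaphor but is outside its binding domain → cannot satisfy Principle A.
*the athletes₂* c-commands the anaphor within its binding domain → licit binder.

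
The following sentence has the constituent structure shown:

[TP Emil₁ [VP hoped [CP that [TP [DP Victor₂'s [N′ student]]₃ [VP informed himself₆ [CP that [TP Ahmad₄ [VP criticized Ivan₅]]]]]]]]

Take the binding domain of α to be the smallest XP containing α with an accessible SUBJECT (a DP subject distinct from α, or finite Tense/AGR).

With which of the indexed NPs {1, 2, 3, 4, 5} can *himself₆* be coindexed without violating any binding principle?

{3}

*himself* is an anaphor, so Principle A applies: it must be bound in its binding domain.
Binding domain of *himself₆*: the embedded TP, whose subject is [Victor₂'s student]₃.
*Emil₁* c-commands the anaphor but is outside its binding domain → cannot satisfy Principle A.
*Victor₂* does not c-command the anaphor → cannot bind it.
*[Victor₂'s student]₃* c-commands the anaphor within its binding domain → licit binder.
*Ahmad₄* does not c-command the anaphor → cannot bind it.
*Ivan₅* does not c-command the anaphor → cannot bind it.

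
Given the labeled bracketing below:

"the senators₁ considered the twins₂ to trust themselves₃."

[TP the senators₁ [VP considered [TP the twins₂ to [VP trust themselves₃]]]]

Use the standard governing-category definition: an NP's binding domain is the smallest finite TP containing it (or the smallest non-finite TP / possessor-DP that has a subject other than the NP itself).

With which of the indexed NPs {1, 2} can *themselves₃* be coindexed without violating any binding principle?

*themselves* is an anaphor, so Principle A applies: it must be bound in its binding domain.
Binding domain of *themselves₃*: the embedded TP, whose subject is the twins₂.
*the senators₁* c-commands the anaphor but is outside its binding domain → cannot satisfy Principle A.
*the twins₂* c-commands the anaphor within its binding domain → licit binder.

{2}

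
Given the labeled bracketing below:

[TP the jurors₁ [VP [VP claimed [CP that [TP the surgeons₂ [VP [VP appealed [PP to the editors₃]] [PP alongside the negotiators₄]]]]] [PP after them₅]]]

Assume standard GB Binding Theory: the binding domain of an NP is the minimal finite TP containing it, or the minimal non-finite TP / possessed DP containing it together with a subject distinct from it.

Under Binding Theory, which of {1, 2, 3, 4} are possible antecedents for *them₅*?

*them* is a pronoun, so Principle B applies: it must be free in its binding domain.
Binding domain of *them₅*: the matrix TP, whose subject is the jurors₁.
*the jurors₁* c-commands the pronoun within its binding domain → coindexation would violate Principle B.
*the surgeons₂* and the pronoun do not c-command one another → neither Principle B nor Principle C is at stake; coindexation permitted.
*the editors₃* and the pronoun do not c-command one another → neither Principle B nor Principle C is at stake; coindexation permitted.
*the negotiators₄* and the pronoun do not c-command one another → neither Principle B nor Principle C is at stake; coindexation permitted.

{2, 3, 4}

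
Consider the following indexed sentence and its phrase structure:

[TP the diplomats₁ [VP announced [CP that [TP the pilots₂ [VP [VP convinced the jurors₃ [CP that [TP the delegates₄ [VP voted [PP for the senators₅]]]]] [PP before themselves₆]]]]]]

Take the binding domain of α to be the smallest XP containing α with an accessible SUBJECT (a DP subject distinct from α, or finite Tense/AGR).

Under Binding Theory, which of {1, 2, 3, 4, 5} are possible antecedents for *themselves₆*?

{2}

*themselves* is an anaphor, so Principle A applies: it must be bound in its binding domain.
Binding domain of *themselves₆*: the embedded TP, whose subject is the pilots₂.
*the diplomats₁* c-commands the anaphor but is outside its binding domain → cannot satisfy Principle A.
*the pilots₂* c-commands the anaphor within its binding domain → licit binder.
*the jurors₃* does not c-command the anaphor → cannot bind it.
*the delegates₄* does not c-command the anaphor → cannot bind it.
*the senators₅* does not c-command the anaphor → cannot bind it.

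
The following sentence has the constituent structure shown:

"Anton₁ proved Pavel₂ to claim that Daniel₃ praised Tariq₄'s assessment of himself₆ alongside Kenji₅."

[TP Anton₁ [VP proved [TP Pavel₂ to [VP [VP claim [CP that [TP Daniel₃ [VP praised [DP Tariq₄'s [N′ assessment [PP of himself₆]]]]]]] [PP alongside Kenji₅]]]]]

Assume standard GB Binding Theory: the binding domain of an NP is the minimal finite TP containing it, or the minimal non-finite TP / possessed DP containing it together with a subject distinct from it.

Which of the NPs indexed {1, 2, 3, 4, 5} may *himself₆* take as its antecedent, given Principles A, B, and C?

*himself* is an anaphor, so Principle A applies: it must be bound in its binding domain.
Binding domain of *himself₆*: the possessed DP, whose subject is Tariq₄.
*Anton₁* c-commands the anaphor but is outside its binding domain → cannot satisfy Principle A.
*Pavel₂* c-commands the anaphor but is outside its binding domain → cannot satisfy Principle A.
*Daniel₃* c-commands the anaphor but is outside its binding domain → cannot satisfy Principle A.
*Tariq₄* c-commands the anaphor within its binding domain → licit binder.
*Kenji₅* does not c-command the anaphor → cannot bind it.

{4}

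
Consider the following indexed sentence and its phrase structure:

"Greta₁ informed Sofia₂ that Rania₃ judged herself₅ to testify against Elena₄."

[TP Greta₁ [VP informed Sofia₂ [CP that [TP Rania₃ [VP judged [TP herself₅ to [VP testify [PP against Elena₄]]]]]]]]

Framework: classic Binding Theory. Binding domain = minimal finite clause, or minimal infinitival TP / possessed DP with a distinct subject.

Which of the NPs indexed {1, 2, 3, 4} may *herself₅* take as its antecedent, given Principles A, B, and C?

*herself* is an anaphor, so Principle A applies: it must be bound in its binding domain.
Binding domain of *herself₅*: the embedded TP, whose subject is Rania₃.
*Greta₁* c-commands the anaphor but is outside its binding domain → cannot satisfy Principle A.
*Sofia₂* c-commands the anaphor but is outside its binding domain → cannot satisfy Principle A.
*Rania₃* c-commands the anaphor within its binding domain → licit binder.
*Elena₄* does not c-command the anaphor → cannot bind it.

{3}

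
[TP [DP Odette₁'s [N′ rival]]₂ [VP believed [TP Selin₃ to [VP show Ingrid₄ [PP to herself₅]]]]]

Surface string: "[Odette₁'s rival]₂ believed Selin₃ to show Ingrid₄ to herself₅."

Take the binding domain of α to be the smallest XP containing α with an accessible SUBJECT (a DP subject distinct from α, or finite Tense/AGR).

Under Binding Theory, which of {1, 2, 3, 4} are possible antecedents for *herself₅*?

*herself* is an anaphor, so Principle A applies: it must be bound in its binding domain.
Binding domain of *herself₅*: the embedded TP, whose subject is Selin₃.
*Odette₁* does not c-command the anaphor → cannot bind it.
*[Odette₁'s rival]₂* c-commands the anaphor but is outside its binding domain → cannot satisfy Principle A.
*Selin₃* c-commands the anaphor within its binding domain → licit binder.
*Ingrid₄* c-commands the anaphor within its binding domain → licit binder.

{3, 4}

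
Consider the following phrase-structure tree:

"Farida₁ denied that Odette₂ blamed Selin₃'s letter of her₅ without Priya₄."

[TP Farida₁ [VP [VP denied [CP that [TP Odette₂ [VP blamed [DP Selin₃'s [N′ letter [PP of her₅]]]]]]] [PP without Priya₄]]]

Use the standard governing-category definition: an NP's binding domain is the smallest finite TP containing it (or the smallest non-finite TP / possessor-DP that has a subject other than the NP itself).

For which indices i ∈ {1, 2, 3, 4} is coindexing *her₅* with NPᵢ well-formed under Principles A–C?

{1, 2, 4}

*her* is a pronoun, so Principle B applies: it must be free in its binding domain.
Binding domain of *her₅*: the possessed DP, whose subject is Selin₃.
*Farida₁* c-commands the pronoun but from outside its binding domain, and is not c-commanded by it → coindexation permitted.
*Odette₂* c-commands the pronoun but from outside its binding domain, and is not c-commanded by it → coindexation permitted.
*Selin₃* c-commands the pronoun within its binding domain → coindexation would violate Principle B.
*Priya₄* and the pronoun do not c-command one another → neither Principle B nor Principle C is at stake; coindexation permitted.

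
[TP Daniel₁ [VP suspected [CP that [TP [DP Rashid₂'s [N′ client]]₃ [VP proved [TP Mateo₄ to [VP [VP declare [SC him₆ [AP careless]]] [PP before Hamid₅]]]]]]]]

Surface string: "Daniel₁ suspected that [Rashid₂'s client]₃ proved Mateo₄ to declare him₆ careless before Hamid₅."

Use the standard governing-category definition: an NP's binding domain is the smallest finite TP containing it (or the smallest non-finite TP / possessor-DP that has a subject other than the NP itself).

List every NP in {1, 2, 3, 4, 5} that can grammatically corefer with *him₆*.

{1, 2, 3, 5}

*him* is a pronoun, so Principle B applies: it must be free in its binding domain.
Binding domain of *him₆*: the embedded TP, whose subject is Mateo₄.
*Daniel₁* c-commands the pronoun but from outside its binding domain, and is not c-commanded by it → coindexation permitted.
*Rashid₂* and the pronoun do not c-command one another → neither Principle B nor Principle C is at stake; coindexation permitted.
*[Rashid₂'s client]₃* c-commands the pronoun but from outside its binding domain, and is not c-commanded by it → coindexation permitted.
*Mateo₄* c-commands the pronoun within its binding domain → coindexation would violate Principle B.
*Hamid₅* and the pronoun do not c-command one another → neither Principle B nor Principle C is at stake; coindexation permitted.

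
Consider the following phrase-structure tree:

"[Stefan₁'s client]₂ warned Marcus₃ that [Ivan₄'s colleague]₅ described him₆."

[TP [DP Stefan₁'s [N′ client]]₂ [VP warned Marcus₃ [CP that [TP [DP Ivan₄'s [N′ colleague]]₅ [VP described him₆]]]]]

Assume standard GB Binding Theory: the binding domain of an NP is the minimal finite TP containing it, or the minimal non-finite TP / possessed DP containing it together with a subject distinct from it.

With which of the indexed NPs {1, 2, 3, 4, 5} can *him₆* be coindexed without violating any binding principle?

{1, 2, 3, 4}

*him* is a pronoun, so Principle B applies: it must be free in its binding domain.
Binding domain of *him₆*: the embedded TP, whose subject is [Ivan₄'s colleague]₅.
*Stefan₁* and the pronoun do not c-command one another → neither Principle B nor Principle C is at stake; coindexation permitted.
*[Stefan₁'s client]₂* c-commands the pronoun but from outside its binding domain, and is not c-commanded by it → coindexation permitted.
*Marcus₃* c-commands the pronoun but from outside its binding domain, and is not c-commanded by it → coindexation permitted.
*Ivan₄* and the pronoun do not c-command one another → neither Principle B nor Principle C is at stake; coindexation permitted.
*[Ivan₄'s colleague]₅* c-commands the pronoun within its binding domain → coindexation would violate Principle B.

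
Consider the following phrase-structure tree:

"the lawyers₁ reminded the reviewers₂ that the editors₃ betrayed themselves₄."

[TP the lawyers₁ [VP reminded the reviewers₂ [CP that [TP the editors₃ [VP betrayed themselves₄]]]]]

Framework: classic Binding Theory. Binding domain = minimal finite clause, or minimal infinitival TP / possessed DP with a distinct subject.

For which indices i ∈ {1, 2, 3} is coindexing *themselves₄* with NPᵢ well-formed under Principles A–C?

{3}

*themselves* is an anaphor, so Principle A applies: it must be bound in its binding domain.
Binding domain of *themselves₄*: the embedded TP, whose subject is the editors₃.
*the lawyers₁* c-commands the anaphor but is outside its binding domain → cannot satisfy Principle A.
*the reviewers₂* c-commands the anaphor but is outside its binding domain → cannot satisfy Principle A.
*the editors₃* c-commands the anaphor within its binding domain → licit binder.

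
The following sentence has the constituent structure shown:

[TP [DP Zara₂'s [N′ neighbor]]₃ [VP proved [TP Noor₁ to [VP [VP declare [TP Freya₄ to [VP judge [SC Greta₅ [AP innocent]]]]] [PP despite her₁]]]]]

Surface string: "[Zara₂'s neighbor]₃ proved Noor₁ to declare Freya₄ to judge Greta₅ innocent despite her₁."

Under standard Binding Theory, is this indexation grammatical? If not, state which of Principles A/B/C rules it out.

Principle B

The two coindexed NPs are *Noor₁* and *her₁*.
*her₁* is a pronoun. Its binding domain is the embedded TP, whose subject is Noor₁.
*Noor₁* c-commands it within that domain and carries the same index.
The pronoun is locally bound → Principle B violation.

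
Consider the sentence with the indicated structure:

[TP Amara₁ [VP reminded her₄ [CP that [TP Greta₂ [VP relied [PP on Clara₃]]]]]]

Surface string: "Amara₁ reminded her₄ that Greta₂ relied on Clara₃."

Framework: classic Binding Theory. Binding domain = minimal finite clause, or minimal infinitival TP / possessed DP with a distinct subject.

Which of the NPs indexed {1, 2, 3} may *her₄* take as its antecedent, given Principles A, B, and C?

none

*her* is a pronoun, so Principle B applies: it must be free in its binding domain.
Binding domain of *her₄*: the matrix TP, whose subject is Amara₁.
*Amara₁* c-commands the pronoun within its binding domain → coindexation would violate Principle B.
*Greta₂*: the pronoun c-commands this R-expression → coindexation would violate Principle C on *Greta₂*.
*Clara₃*: the pronoun c-commands this R-expression → coindexation would violate Principle C on *Clara₃*.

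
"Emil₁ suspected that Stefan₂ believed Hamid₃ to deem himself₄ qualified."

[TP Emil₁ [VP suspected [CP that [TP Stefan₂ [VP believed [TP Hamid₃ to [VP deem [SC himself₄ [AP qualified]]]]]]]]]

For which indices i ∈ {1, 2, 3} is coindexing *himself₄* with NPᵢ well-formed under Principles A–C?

{3}

*himself* is an anaphor, so Principle A applies: it must be bound in its binding domain.
Binding domain of *himself₄*: the embedded TP, whose subject is Hamid₃.
*Emil₁* c-commands the anaphor but is outside its binding domain → cannot satisfy Principle A.
*Stefan₂* c-commands the anaphor but is outside its binding domain → cannot satisfy Principle A.
*Hamid₃* c-commands the anaphor within its binding domain → licit binder.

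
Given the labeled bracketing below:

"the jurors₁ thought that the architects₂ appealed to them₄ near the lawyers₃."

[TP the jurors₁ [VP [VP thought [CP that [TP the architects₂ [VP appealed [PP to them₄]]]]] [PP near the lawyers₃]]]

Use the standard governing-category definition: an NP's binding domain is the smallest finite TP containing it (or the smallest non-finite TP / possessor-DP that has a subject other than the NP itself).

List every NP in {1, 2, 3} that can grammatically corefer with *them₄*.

{1, 3}

*them* is a pronoun, so Principle B applies: it must be free in its binding domain.
Binding domain of *them₄*: the embedded TP, whose subject is the architects₂.
*the jurors₁* c-commands the pronoun but from outside its binding domain, and is not c-commanded by it → coindexation permitted.
*the architects₂* c-commands the pronoun within its binding domain → coindexation would violate Principle B.
*the lawyers₃* and the pronoun do not c-command one another → neither Principle B nor Principle C is at stake; coindexation permitted.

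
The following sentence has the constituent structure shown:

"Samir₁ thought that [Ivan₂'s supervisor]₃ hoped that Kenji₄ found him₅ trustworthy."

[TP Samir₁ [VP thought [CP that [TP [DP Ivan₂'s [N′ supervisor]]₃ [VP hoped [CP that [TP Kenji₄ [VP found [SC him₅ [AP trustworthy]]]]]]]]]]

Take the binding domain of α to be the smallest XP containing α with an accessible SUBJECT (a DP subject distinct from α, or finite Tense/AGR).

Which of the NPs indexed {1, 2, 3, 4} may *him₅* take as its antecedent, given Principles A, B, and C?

*him* is a pronoun, so Principle B applies: it must be free in its binding domain.
Binding domain of *him₅*: the embedded TP, whose subject is Kenji₄.
*Samir₁* c-commands the pronoun but from outside its binding domain, and is not c-commanded by it → coindexation permitted.
*Ivan₂* and the pronoun do not c-command one another → neither Principle B nor Principle C is at stake; coindexation permitted.
*[Ivan₂'s supervisor]₃* c-commands the pronoun but from outside its binding domain, and is not c-commanded by it → coindexation permitted.
*Kenji₄* c-commands the pronoun within its binding domain → coindexation would violate Principle B.

{1, 2, 3}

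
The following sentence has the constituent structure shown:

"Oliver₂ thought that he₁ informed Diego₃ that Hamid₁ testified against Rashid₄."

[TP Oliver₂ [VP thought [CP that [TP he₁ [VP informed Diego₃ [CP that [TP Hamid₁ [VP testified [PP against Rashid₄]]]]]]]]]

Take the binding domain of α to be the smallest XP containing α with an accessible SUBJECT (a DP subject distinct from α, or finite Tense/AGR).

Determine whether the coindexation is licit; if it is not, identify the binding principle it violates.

The two coindexed NPs are *he₁* and *Hamid₁*.
*Hamid₁* is an R-expression. Principle C requires it to be free everywhere.
*he₁* c-commands it and carries the same index.
The R-expression is bound → Principle C violation.

Principle C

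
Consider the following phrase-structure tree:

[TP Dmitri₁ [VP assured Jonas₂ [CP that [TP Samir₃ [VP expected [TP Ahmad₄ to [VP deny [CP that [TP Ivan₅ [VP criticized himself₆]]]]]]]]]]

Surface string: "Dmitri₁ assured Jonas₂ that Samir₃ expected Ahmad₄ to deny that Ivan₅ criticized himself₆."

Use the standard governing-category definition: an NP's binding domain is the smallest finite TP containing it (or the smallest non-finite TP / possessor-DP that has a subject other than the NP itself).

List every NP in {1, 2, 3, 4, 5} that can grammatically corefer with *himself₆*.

*himself* is an anaphor, so Principle A applies: it must be bound in its binding domain.
Binding domain of *himself₆*: the embedded TP, whose subject is Ivan₅.
*Dmitri₁* c-commands the anaphor but is outside its binding domain → cannot satisfy Principle A.
*Jonas₂* c-commands the anaphor but is outside its binding domain → cannot satisfy Principle A.
*Samir₃* c-commands the anaphor but is outside its binding domain → cannot satisfy Principle A.
*Ahmad₄* c-commands the anaphor but is outside its binding domain → cannot satisfy Principle A.
*Ivan₅* c-commands the anaphor within its binding domain → licit binder.

{5}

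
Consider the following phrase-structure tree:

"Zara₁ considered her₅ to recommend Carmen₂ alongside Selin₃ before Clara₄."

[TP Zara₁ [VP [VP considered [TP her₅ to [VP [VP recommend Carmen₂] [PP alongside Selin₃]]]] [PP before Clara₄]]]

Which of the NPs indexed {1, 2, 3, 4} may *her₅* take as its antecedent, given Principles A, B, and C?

{4}

*her* is a pronoun, so Principle B applies: it must be free in its binding domain.
Binding domain of *her₅*: the matrix TP, whose subject is Zara₁.
*Zara₁* c-commands the pronoun within its binding domain → coindexation would violate Principle B.
*Carmen₂*: the pronoun c-commands this R-expression → coindexation would violate Principle C on *Carmen₂*.
*Selin₃*: the pronoun c-commands this R-expression → coindexation would violate Principle C on *Selin₃*.
*Clara₄* and the pronoun do not c-command one another → neither Principle B nor Principle C is at stake; coindexation permitted.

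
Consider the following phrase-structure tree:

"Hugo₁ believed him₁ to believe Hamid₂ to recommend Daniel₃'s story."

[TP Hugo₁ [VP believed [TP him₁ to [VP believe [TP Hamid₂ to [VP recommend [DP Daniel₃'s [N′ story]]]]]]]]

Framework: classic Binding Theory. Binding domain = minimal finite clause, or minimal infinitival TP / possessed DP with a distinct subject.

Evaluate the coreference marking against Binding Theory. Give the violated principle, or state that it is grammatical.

Principle B

The two coindexed NPs are *Hugo₁* and *him₁*.
*him₁* is a pronoun. Its binding domain is the matrix TP, whose subject is Hugo₁.
*Hugo₁* c-commands it within that domain and carries the same index.
The pronoun is locally bound → Principle B violation.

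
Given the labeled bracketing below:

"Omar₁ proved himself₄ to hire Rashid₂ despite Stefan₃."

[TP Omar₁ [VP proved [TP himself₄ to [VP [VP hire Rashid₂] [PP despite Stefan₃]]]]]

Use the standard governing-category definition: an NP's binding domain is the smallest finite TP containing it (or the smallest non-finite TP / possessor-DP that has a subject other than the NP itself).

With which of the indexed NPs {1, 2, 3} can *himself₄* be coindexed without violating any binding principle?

*himself* is an anaphor, so Principle A applies: it must be bound in its binding domain.
Binding domain of *himself₄*: the matrix TP, whose subject is Omar₁.
*Omar₁* c-commands the anaphor within its binding domain → licit binder.
*Rashid₂* does not c-command the anaphor → cannot bind it.
*Stefan₃* does not c-command the anaphor → cannot bind it.

{1}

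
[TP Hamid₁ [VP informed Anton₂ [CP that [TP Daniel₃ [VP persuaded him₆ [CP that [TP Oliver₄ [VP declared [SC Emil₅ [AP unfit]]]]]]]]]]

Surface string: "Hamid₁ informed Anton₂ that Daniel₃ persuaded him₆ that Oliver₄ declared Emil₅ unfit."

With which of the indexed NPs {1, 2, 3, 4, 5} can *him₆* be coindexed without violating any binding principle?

*him* is a pronoun, so Principle B applies: it must be free in its binding domain.
Binding domain of *him₆*: the embedded TP, whose subject is Daniel₃.
*Hamid₁* c-commands the pronoun but from outside its binding domain, and is not c-commanded by it → coindexation permitted.
*Anton₂* c-commands the pronoun but from outside its binding domain, and is not c-commanded by it → coindexation permitted.
*Daniel₃* c-commands the pronoun within its binding domain → coindexation would violate Principle B.
*Oliver₄*: the pronoun c-commands this R-expression → coindexation would violate Principle C on *Oliver₄*.
*Emil₅*: the pronoun c-commands this R-expression → coindexation would violate Principle C on *Emil₅*.

{1, 2}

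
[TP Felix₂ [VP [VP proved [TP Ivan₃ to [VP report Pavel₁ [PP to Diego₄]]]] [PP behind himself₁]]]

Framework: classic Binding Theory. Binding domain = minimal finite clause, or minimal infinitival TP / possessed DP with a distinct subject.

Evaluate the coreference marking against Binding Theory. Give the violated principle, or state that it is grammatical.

The two coindexed NPs are *Pavel₁* and *himself₁*.
*himself₁* is an anaphor. Principle A requires it to be bound within its binding domain — the matrix TP, whose subject is Felix₂.
Within that domain it is c-commanded by *Felix₂*, which does not share its index.
*Pavel₁* does not c-command the anaphor at all.
The anaphor is unbound in its domain → Principle A violation.

Principle A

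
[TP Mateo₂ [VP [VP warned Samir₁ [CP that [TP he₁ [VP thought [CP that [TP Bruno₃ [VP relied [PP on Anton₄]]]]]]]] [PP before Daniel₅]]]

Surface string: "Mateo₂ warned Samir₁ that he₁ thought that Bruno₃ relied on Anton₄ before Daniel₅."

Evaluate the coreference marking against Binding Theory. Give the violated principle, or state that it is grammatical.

grammatical

The two coindexed NPs are *Samir₁* and *he₁*.
*he₁* is a pronoun; nothing c-commands it within its binding domain (the embedded TP.), so Principle B holds trivially.
*Samir₁* is an R-expression; *he₁* does not c-command it, and no other NP shares its index, so Principle C is satisfied.
All principles are respected.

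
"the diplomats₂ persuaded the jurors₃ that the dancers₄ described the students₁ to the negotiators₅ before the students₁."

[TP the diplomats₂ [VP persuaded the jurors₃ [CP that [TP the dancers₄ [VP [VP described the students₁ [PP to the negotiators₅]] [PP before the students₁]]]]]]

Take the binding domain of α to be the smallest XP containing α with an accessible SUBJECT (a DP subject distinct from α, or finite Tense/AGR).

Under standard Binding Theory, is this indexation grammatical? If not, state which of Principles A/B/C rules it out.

The two coindexed NPs are *the students₁* and *the students₁*.
*the students₁* is an R-expression; no coindexed NP c-commands it, so Principle C holds.
*the students₁* is an R-expression; *the students₁* does not c-command it, and no other NP shares its index, so Principle C is satisfied.
All principles are respected.

grammatical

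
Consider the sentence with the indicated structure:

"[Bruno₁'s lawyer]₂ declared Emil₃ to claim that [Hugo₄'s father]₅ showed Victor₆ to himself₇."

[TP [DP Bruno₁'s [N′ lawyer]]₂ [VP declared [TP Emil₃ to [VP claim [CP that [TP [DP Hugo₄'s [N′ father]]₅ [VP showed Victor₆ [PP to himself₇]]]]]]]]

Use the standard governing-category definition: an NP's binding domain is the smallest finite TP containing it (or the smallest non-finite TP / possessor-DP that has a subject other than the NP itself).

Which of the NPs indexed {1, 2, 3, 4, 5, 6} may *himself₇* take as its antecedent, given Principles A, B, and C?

*himself* is an anaphor, so Principle A applies: it must be bound in its binding domain.
Binding domain of *himself₇*: the embedded TP, whose subject is [Hugo₄'s father]₅.
*Bruno₁* does not c-command the anaphor → cannot bind it.
*[Bruno₁'s lawyer]₂* c-commands the anaphor but is outside its binding domain → cannot satisfy Principle A.
*Emil₃* c-commands the anaphor but is outside its binding domain → cannot satisfy Principle A.
*Hugo₄* does not c-command the anaphor → cannot bind it.
*[Hugo₄'s father]₅* c-commands the anaphor within its binding domain → licit binder.
*Victor₆* c-commands the anaphor within its binding domain → licit binder.

{5, 6}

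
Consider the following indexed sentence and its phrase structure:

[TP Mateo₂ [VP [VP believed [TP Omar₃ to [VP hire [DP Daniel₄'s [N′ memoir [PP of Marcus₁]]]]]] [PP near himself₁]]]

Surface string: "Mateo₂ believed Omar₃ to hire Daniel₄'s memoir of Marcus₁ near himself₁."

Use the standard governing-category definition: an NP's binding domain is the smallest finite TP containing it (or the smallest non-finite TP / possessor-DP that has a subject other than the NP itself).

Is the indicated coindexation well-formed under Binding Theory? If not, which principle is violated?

Principle A

The two coindexed NPs are *Marcus₁* and *himself₁*.
*himself₁* is an anaphor. Principle A requires it to be bound within its binding domain — the matrix TP, whose subject is Mateo₂.
Within that domain it is c-commanded by *Mateo₂*, which does not share its index.
*Marcus₁* does not c-command the anaphor at all.
The anaphor is unbound in its domain → Principle A violation.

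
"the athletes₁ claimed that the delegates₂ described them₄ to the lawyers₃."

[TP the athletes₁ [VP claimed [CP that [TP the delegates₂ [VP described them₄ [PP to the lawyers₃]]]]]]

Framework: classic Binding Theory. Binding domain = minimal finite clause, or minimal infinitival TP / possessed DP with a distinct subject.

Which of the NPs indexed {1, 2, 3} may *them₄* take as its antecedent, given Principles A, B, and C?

{1}

*them* is a pronoun, so Principle B applies: it must be free in its binding domain.
Binding domain of *them₄*: the embedded TP, whose subject is the delegates₂.
*the athletes₁* c-commands the pronoun but from outside its binding domain, and is not c-commanded by it → coindexation permitted.
*the delegates₂* c-commands the pronoun within its binding domain → coindexation would violate Principle B.
*the lawyers₃*: the pronoun c-commands this R-expression → coindexation would violate Principle C on *the lawyers₃*.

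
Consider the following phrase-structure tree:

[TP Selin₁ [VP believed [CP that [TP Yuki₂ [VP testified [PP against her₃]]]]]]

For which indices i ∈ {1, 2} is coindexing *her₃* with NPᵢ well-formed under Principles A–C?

*her* is a pronoun, so Principle B applies: it must be free in its binding domain.
Binding domain of *her₃*: the embedded TP, whose subject is Yuki₂.
*Selin₁* c-commands the pronoun but from outside its binding domain, and is not c-commanded by it → coindexation permitted.
*Yuki₂* c-commands the pronoun within its binding domain → coindexation would violate Principle B.

{1}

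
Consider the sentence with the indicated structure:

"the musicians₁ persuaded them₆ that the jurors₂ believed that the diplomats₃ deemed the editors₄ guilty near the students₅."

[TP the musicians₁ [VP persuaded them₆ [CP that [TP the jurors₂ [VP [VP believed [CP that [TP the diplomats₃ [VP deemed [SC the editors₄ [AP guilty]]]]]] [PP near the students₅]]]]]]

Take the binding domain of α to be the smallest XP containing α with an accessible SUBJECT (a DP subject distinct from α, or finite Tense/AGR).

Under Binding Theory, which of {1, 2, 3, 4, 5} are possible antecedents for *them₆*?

none

*them* is a pronoun, so Principle B applies: it must be free in its binding domain.
Binding domain of *them₆*: the matrix TP, whose subject is the musicians₁.
*the musicians₁* c-commands the pronoun within its binding domain → coindexation would violate Principle B.
*the jurors₂*: the pronoun c-commands this R-expression → coindexation would violate Principle C on *the jurors₂*.
*the diplomats₃*: the pronoun c-commands this R-expression → coindexation would violate Principle C on *the diplomats₃*.
*the editors₄*: the pronoun c-commands this R-expression → coindexation would violate Principle C on *the editors₄*.
*the students₅*: the pronoun c-commands this R-expression → coindexation would violate Principle C on *the students₅*.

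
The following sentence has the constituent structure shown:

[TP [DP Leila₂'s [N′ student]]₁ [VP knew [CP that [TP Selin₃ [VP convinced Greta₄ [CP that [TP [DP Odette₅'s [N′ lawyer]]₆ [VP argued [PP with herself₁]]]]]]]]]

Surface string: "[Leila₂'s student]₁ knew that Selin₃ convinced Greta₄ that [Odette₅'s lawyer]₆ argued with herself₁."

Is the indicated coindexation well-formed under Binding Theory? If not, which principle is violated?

Principle A

The two coindexed NPs are *[Leila₂'s student]₁* and *herself₁*.
*herself₁* is an anaphor. Principle A requires it to be bound within its binding domain — the embedded TP, whose subject is [Odette₅'s lawyer]₆.
Within that domain it is c-commanded by *[Odette₅'s lawyer]₆*, which does not share its index.
*[Leila₂'s student]₁* does c-command the anaphor, but from outside its binding domain.
The anaphor is unbound in its domain → Principle A violation.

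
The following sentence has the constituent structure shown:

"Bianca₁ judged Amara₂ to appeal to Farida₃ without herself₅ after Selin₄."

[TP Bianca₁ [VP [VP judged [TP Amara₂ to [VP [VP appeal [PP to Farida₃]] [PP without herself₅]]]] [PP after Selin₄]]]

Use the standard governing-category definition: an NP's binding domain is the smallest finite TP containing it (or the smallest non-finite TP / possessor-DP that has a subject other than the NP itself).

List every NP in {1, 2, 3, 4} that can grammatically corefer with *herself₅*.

*herself* is an anaphor, so Principle A applies: it must be bound in its binding domain.
Binding domain of *herself₅*: the embedded TP, whose subject is Amara₂.
*Bianca₁* c-commands the anaphor but is outside its binding domain → cannot satisfy Principle A.
*Amara₂* c-commands the anaphor within its binding domain → licit binder.
*Farida₃* does not c-command the anaphor → cannot bind it.
*Selin₄* does not c-command the anaphor → cannot bind it.

{2}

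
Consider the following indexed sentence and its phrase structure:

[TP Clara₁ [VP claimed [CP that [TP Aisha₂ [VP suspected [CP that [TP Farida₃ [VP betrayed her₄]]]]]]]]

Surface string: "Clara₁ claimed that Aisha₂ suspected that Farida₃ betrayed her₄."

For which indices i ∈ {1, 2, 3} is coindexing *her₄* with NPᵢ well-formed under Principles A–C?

{1, 2}

*her* is a pronoun, so Principle B applies: it must be free in its binding domain.
Binding domain of *her₄*: the embedded TP, whose subject is Farida₃.
*Clara₁* c-commands the pronoun but from outside its binding domain, and is not c-commanded by it → coindexation permitted.
*Aisha₂* c-commands the pronoun but from outside its binding domain, and is not c-commanded by it → coindexation permitted.
*Farida₃* c-commands the pronoun within its binding domain → coindexation would violate Principle B.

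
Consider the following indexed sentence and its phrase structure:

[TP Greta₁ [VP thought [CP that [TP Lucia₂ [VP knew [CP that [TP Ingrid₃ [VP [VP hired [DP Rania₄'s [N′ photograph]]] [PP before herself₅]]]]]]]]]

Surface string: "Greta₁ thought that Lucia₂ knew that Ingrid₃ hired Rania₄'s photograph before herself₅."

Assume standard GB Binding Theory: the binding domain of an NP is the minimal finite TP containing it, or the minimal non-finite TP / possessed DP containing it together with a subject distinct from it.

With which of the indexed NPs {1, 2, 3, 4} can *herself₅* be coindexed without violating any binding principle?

{3}

*herself* is an anaphor, so Principle A applies: it must be bound in its binding domain.
Binding domain of *herself₅*: the embedded TP, whose subject is Ingrid₃.
*Greta₁* c-commands the anaphor but is outside its binding domain → cannot satisfy Principle A.
*Lucia₂* c-commands the anaphor but is outside its binding domain → cannot satisfy Principle A.
*Ingrid₃* c-commands the anaphor within its binding domain → licit binder.
*Rania₄* does not c-command the anaphor → cannot bind it.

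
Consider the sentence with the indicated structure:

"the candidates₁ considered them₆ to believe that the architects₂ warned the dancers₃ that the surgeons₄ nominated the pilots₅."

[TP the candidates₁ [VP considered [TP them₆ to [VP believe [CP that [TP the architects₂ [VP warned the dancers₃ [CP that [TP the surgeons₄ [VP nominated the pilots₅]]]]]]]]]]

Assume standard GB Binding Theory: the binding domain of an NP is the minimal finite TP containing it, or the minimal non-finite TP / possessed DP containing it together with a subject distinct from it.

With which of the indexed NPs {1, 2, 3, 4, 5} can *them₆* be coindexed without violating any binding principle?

*them* is a pronoun, so Principle B applies: it must be free in its binding domain.
Binding domain of *them₆*: the matrix TP, whose subject is the candidates₁.
*the candidates₁* c-commands the pronoun within its binding domain → coindexation would violate Principle B.
*the architects₂*: the pronoun c-commands this R-expression → coindexation would violate Principle C on *the architects₂*.
*the dancers₃*: the pronoun c-commands this R-expression → coindexation would violate Principle C on *the dancers₃*.
*the surgeons₄*: the pronoun c-commands this R-expression → coindexation would violate Principle C on *the surgeons₄*.
*the pilots₅*: the pronoun c-commands this R-expression → coindexation would violate Principle C on *the pilots₅*.

none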